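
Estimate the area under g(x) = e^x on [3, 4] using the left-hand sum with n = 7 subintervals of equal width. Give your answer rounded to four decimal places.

Δx = (4 − 3)/7 = 1/7.
Left endpoints: 3, 22/7, 23/7, 24/7, 25/7, 26/7, 27/7.
g(3) ≈ 20.0855, g(22/7) ≈ 23.1700, g(23/7) ≈ 26.7281, g(24/7) ≈ 30.8326, g(25/7) ≈ 35.5674, g(26/7) ≈ 41.0293, g(27/7) ≈ 47.3299.
Sum = Δx · [g(3) + g(22/7) + g(23/7) + ...].
Sum ≈ 32.1061.

32.1061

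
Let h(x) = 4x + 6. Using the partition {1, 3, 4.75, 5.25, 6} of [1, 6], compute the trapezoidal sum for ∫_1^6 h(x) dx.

Subinterval widths: 2, 1.75, 0.5, 0.75.
h(1) = 10, h(3) = 18, h(4.75) = 25, h(5.25) = 27, h(6) = 30.
On each subinterval the trapezoid contributes (Δx_i/2)·[h(x_{i-1}) + h(x_i)].
Sum = 100.

100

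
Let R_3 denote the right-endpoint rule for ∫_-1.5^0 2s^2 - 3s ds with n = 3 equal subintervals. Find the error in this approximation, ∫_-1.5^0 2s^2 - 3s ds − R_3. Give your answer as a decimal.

Exact integral: ∫_-1.5^0 f(s) ds = 5.625.
R_3 = 3.5.
Error = 5.625 − 3.5 = 2.125.

2.125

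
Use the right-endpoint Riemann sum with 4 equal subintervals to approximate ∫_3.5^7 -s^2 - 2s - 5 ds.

Δs = (7 − 3.5)/4 = 0.875.
Right endpoints: 4.375, 5.25, 6.125, 7.
f(4.375) = -32.890625, f(5.25) = -43.0625, f(6.125) = -54.765625, f(7) = -68.
Sum = Δs · [f(4.375) + f(5.25) + f(6.125) + f(7)].
Sum = -173.87890625.

-173.87890625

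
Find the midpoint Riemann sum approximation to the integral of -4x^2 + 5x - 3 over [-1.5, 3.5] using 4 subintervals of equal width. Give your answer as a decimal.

Δx = (3.5 − (-1.5))/4 = 1.25.
Midpoints: -0.875, 0.375, 1.625, 2.875.
f(-0.875) = -10.4375, f(0.375) = -1.6875, f(1.625) = -5.4375, f(2.875) = -21.6875.
Sum = Δx · [f(-0.875) + f(0.375) + f(1.625) + f(2.875)].
Sum = -49.0625.

-49.0625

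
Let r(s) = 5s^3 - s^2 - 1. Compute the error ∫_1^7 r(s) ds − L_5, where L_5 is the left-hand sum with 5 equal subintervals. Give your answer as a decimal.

Exact integral: ∫_1^7 r(s) ds = 2880.
L_5 = 1967.76.
Error = 2880 − 1967.76 = 912.24.

912.24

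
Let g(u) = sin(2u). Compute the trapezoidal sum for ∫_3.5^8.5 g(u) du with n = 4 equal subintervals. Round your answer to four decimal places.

Δu = (8.5 − 3.5)/4 = 1.25.
g(3.5) ≈ 0.6570, g(4.75) ≈ -0.0752, g(6) ≈ -0.5366, g(7.25) ≈ 0.9349, g(8.5) ≈ -0.9614.
T_4 = (Δu/2)·[g(u_0) + 2g(u_1) + 2g(u_2) + 2g(u_3) + g(u_4)].
Sum ≈ 0.2137.

0.2137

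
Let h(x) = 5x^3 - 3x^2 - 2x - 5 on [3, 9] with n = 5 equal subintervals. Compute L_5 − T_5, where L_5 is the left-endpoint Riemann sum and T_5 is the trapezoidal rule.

L_5 = 5452.08.
T_5 = 7421.28.
L_5 − T_5 = -1969.2.

-1969.2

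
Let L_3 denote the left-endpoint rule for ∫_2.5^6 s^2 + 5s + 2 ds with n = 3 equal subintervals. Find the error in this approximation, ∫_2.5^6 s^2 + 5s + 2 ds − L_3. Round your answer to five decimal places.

26.76852

Exact integral: ∫_2.5^6 f(s) ds ≈ 148.1666667.
L_3 ≈ 121.3981481.
Error ≈ 148.1666667 − 121.3981481 ≈ 26.76852.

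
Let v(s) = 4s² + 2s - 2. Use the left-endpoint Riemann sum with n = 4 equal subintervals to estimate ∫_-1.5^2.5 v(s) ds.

12

Δs = (2.5 − (-1.5))/4 = 1.
Left endpoints: -1.5, -0.5, 0.5, 1.5.
v(-1.5) = 4, v(-0.5) = -2, v(0.5) = 0, v(1.5) = 10.
Sum = Δs · [v(-1.5) + v(-0.5) + v(0.5) + v(1.5)].
Sum = 12.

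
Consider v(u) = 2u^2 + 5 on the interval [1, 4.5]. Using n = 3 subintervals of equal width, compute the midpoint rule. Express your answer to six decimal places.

Δu = (4.5 − 1)/3 = 7/6.
Midpoints: 19/12, 2.75, 47/12.
v(19/12) = 721/72, v(2.75) = 20.125, v(47/12) = 2569/72.
Sum = Δu · [v(19/12) + v(2.75) + v(47/12)].
Sum ≈ 76.789352.

76.789352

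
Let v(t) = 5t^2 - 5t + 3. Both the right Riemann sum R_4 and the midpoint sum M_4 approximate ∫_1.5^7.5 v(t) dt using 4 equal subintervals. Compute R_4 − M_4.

R_4 = 771.75.
M_4 = 574.875.
R_4 − M_4 = 196.875.

196.875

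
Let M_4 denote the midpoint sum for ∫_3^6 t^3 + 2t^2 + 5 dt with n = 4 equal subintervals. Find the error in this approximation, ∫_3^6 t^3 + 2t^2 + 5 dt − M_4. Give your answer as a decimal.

Exact integral: ∫_3^6 f(t) dt = 444.75.
M_4 = 442.5703125.
Error = 444.75 − 442.5703125 = 2.1796875.

2.1796875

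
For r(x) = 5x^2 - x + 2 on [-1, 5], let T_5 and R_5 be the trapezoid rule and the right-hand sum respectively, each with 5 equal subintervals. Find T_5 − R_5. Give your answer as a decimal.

-68.4

T_5 = 217.2.
R_5 = 285.6.
T_5 − R_5 = -68.4.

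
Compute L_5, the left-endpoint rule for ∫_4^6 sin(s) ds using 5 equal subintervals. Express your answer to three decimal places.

Δs = (6 − 4)/5 = 0.4.
Left endpoints: 4, 4.4, 4.8, 5.2, 5.6.
f(4) ≈ -0.757, f(4.4) ≈ -0.952, f(4.8) ≈ -0.996, f(5.2) ≈ -0.883, f(5.6) ≈ -0.631.
Sum = Δs · [f(4) + f(4.4) + f(4.8) + f(5.2) + f(5.6)].
Sum ≈ -1.688.

-1.688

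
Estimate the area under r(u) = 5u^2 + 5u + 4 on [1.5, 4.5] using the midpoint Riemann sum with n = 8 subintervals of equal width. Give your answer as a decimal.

203.07421875

Δu = (4.5 − 1.5)/8 = 0.375.
Midpoints: 1.6875, 2.0625, 2.4375, 2.8125, 3.1875, 3.5625, 3.9375, 4.3125.
r(1.6875) = 26.67578125, r(2.0625) = 35.58203125, r(2.4375) = 45.89453125, r(2.8125) = 57.61328125, r(3.1875) = 70.73828125, r(3.5625) = 85.26953125, r(3.9375) = 101.20703125, r(4.3125) = 118.55078125.
Sum = Δu · [r(1.6875) + r(2.0625) + r(2.4375) + ...].
Sum = 203.07421875.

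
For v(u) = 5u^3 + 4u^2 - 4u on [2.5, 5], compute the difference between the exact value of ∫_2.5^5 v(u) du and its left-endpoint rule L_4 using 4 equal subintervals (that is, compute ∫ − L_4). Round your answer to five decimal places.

181.40462

Exact integral: ∫_2.5^5 v(u) du ≈ 840.7552083.
L_4 ≈ 659.3505859.
Error ≈ 840.7552083 − 659.3505859 ≈ 181.40462.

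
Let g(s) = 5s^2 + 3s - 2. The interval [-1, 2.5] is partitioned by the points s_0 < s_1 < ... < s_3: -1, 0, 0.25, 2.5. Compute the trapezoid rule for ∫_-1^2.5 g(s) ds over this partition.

Subinterval widths: 1, 0.25, 2.25.
g(-1) = 0, g(0) = -2, g(0.25) = -0.9375, g(2.5) = 36.75.
On each subinterval the trapezoid contributes (Δs_i/2)·[g(s_{i-1}) + g(s_i)].
Sum = 38.921875.

38.921875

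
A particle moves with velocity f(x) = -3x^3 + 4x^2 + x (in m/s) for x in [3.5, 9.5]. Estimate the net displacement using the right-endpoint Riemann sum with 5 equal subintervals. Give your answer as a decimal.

Δx = (9.5 − 3.5)/5 = 1.2.
Right endpoints: 4.7, 5.9, 7.1, 8.3, 9.5.
f(4.7) = -218.409, f(5.9) = -470.997, f(7.1) = -864.993, f(8.3) = -1431.501, f(9.5) = -2201.625.
Sum = Δx · [f(4.7) + f(5.9) + f(7.1) + f(8.3) + f(9.5)].
Sum = -6225.03.

-6225.03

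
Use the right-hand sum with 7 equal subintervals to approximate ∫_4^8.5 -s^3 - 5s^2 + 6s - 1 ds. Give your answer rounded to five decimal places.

-2259.55102

Δs = (8.5 − 4)/7 = 9/14.
Right endpoints: 65/14, 37/7, 83/14, 46/7, 101/14, 55/7, 8.5.
f(65/14) = -496679/2744, f(37/7) = -88033/343, f(83/14) = -959153/2744, f(46/7) = -158215/343, f(101/14) = -1628339/2744, f(55/7) = -256423/343, f(8.5) = -925.375.
Sum = Δs · [f(65/14) + f(37/7) + f(83/14) + ...].
Sum ≈ -2259.55102.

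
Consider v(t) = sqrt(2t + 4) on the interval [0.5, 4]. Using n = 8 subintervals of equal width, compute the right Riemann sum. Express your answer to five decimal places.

10.39573

Δt = (4 − 0.5)/8 = 0.4375.
Right endpoints: 0.9375, 1.375, 1.8125, 2.25, 2.6875, 3.125, 3.5625, 4.
v(0.9375) ≈ 2.42384, v(1.375) ≈ 2.59808, v(1.8125) ≈ 2.76134, v(2.25) ≈ 2.91548, v(2.6875) ≈ 3.06186, v(3.125) ≈ 3.20156, v(3.5625) ≈ 3.33542, v(4) ≈ 3.46410.
Sum = Δt · [v(0.9375) + v(1.375) + v(1.8125) + ...].
Sum ≈ 10.39573.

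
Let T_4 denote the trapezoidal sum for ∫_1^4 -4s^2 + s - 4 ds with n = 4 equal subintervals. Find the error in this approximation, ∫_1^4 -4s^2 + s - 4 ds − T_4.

1.125

Exact integral: ∫_1^4 f(s) ds = -88.5.
T_4 = -89.625.
Error = -88.5 − (-89.625) = 1.125.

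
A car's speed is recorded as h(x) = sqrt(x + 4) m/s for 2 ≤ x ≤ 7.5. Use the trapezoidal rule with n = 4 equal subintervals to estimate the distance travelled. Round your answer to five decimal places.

16.19206

Δx = (7.5 − 2)/4 = 1.375.
h(2) ≈ 2.44949, h(3.375) ≈ 2.71570, h(4.75) ≈ 2.95804, h(6.125) ≈ 3.18198, h(7.5) ≈ 3.39116.
T_4 = (Δx/2)·[h(x_0) + 2h(x_1) + 2h(x_2) + 2h(x_3) + h(x_4)].
Sum ≈ 16.19206.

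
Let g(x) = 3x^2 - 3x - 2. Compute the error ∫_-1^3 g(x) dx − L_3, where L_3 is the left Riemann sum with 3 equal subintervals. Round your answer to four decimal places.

Exact integral: ∫_-1^3 g(x) dx = 8.
L_3 ≈ 3.555556.
Error ≈ 8 − 3.555556 ≈ 4.4444.

4.4444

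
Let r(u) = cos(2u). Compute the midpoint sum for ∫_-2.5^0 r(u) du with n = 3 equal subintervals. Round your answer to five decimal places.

-0.53981

Δu = (0 − (-2.5))/3 = 5/6.
Midpoints: -25/12, -1.25, -5/12.
r(-25/12) ≈ -0.51904, r(-1.25) ≈ -0.80114, r(-5/12) ≈ 0.67241.
Sum = Δu · [r(-25/12) + r(-1.25) + r(-5/12)].
Sum ≈ -0.53981.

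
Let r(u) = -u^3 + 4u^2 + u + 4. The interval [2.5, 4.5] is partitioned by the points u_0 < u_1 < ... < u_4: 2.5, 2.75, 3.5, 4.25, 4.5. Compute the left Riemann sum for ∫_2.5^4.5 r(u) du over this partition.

Subinterval widths: 0.25, 0.75, 0.75, 0.25.
Left endpoints: 2.5, 2.75, 3.5, 4.25.
r(2.5) = 15.875, r(2.75) = 16.203125, r(3.5) = 13.625, r(4.25) = 3.734375.
Sum = Σ Δu_i · r(u_i).
Sum = 27.2734375.

27.2734375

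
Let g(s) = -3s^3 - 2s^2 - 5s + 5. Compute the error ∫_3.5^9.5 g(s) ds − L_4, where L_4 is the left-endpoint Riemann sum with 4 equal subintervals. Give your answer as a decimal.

Exact integral: ∫_3.5^9.5 g(s) ds = -6704.25.
L_4 = -4868.25.
Error = -6704.25 − (-4868.25) = -1836.

-1836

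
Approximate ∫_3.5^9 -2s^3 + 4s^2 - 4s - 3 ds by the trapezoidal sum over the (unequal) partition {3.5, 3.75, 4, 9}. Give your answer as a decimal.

Subinterval widths: 0.25, 0.25, 5.
f(3.5) = -53.75, f(3.75) = -67.21875, f(4) = -83, f(9) = -1173.
On each subinterval the trapezoid contributes (Δs_i/2)·[f(s_{i-1}) + f(s_i)].
Sum = -3173.8984375.

-3173.8984375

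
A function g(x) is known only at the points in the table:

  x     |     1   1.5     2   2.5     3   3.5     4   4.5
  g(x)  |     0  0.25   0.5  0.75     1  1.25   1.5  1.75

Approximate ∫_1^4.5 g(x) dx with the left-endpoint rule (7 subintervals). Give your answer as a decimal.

Δx = 0.5.
Sum = 0.5·[0 + 0.25 + 0.5 + 0.75 + 1 + 1.25 + 1.5] = 2.625.

2.625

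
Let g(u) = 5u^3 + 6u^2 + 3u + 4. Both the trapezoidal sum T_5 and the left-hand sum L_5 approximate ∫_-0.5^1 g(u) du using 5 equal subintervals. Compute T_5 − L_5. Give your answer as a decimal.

T_5 = 10.76625.
L_5 = 8.5725.
T_5 − L_5 = 2.19375.

2.19375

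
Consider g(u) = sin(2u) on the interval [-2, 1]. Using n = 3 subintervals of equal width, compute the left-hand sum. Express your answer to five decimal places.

Δu = (1 − (-2))/3 = 1.
Left endpoints: -2, -1, 0.
g(-2) ≈ 0.75680, g(-1) ≈ -0.90930, g(0) ≈ 0.00000.
Sum = Δu · [g(-2) + g(-1) + g(0)].
Sum ≈ -0.15249.

-0.15249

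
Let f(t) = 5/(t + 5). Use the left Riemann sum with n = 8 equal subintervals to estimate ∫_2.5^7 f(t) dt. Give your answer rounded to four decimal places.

2.4218

Δt = (7 − 2.5)/8 = 0.5625.
Left endpoints: 2.5, 3.0625, 3.625, 4.1875, 4.75, 5.3125, 5.875, 6.4375.
f(2.5) = 2/3, f(3.0625) = 80/129, f(3.625) = 40/69, f(4.1875) = 80/147, f(4.75) = 20/39, f(5.3125) = 16/33, f(5.875) = 40/87, f(6.4375) = 80/183.
Sum = Δt · [f(2.5) + f(3.0625) + f(3.625) + ...].
Sum ≈ 2.4218.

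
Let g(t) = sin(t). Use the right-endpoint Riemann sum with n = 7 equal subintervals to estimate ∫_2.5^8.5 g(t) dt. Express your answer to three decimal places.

Δt = (8.5 − 2.5)/7 = 6/7.
Right endpoints: 47/14, 59/14, 71/14, 83/14, 95/14, 107/14, 8.5.
g(47/14) ≈ -0.214, g(59/14) ≈ -0.878, g(71/14) ≈ -0.936, g(83/14) ≈ -0.347, g(95/14) ≈ 0.482, g(107/14) ≈ 0.978, g(8.5) ≈ 0.798.
Sum = Δt · [g(47/14) + g(59/14) + g(71/14) + ...].
Sum ≈ -0.101.

-0.101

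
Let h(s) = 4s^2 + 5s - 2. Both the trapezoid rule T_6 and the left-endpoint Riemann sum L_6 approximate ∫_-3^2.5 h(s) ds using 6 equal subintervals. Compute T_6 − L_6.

7.5625

T_6 ≈ 42.03935.
L_6 ≈ 34.47685.
T_6 − L_6 = 7.5625.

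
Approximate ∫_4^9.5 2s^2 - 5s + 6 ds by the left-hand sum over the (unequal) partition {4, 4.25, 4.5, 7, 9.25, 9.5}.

Subinterval widths: 0.25, 0.25, 2.5, 2.25, 0.25.
Left endpoints: 4, 4.25, 4.5, 7, 9.25.
f(4) = 18, f(4.25) = 20.875, f(4.5) = 24, f(7) = 69, f(9.25) = 130.875.
Sum = Σ Δs_i · f(s_i).
Sum = 257.6875.

257.6875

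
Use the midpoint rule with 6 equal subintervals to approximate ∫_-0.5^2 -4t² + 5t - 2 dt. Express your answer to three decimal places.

-6.314

Δt = (2 − (-0.5))/6 = 5/12.
Midpoints: -7/24, 0.125, 13/24, 23/24, 1.375, 43/24.
f(-7/24) = -547/144, f(0.125) = -1.4375, f(13/24) = -67/144, f(23/24) = -127/144, f(1.375) = -2.6875, f(43/24) = -847/144.
Sum = Δt · [f(-7/24) + f(0.125) + f(13/24) + ...].
Sum ≈ -6.314.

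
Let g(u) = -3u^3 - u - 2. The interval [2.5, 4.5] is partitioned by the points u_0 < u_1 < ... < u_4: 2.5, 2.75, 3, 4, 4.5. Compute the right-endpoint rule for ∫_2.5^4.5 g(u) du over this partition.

Subinterval widths: 0.25, 0.25, 1, 0.5.
Right endpoints: 2.75, 3, 4, 4.5.
g(2.75) = -67.140625, g(3) = -86, g(4) = -198, g(4.5) = -279.875.
Sum = Σ Δu_i · g(u_i).
Sum = -376.22265625.

-376.22265625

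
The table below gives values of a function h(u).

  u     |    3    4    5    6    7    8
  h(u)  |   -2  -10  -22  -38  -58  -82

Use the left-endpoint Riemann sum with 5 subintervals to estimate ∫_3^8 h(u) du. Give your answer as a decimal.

-130

Δu = 1.
Sum = 1·[(-2) + (-10) + (-22) + (-38) + (-58)] = -130.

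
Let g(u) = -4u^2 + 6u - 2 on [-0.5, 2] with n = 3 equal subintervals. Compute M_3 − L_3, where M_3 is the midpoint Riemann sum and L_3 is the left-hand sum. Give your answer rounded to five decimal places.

1.73611

M_3 ≈ -4.0046296.
L_3 ≈ -5.7407407.
M_3 − L_3 ≈ 1.73611.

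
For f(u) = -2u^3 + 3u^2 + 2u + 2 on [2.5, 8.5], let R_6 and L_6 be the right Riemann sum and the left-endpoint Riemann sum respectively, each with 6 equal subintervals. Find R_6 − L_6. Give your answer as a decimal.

R_6 = -2437.5.
L_6 = -1450.5.
R_6 − L_6 = -987.

-987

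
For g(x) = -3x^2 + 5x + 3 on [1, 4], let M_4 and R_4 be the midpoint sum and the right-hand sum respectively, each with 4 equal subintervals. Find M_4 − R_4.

12.515625

M_4 = -16.078125.
R_4 = -28.59375.
M_4 − R_4 = 12.515625.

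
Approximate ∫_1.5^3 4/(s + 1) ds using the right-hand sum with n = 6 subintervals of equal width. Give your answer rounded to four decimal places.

Δs = (3 − 1.5)/6 = 0.25.
Right endpoints: 1.75, 2, 2.25, 2.5, 2.75, 3.
f(1.75) = 16/11, f(2) = 4/3, f(2.25) = 16/13, f(2.5) = 8/7, f(2.75) = 16/15, f(3) = 1.
Sum = Δs · [f(1.75) + f(2) + f(2.25) + ...].
Sum ≈ 1.8070.

1.8070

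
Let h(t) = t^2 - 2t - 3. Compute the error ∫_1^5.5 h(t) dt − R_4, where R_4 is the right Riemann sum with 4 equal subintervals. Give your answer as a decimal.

Exact integral: ∫_1^5.5 h(t) dt = 12.375.
R_4 = 24.71484375.
Error = 12.375 − 24.71484375 = -12.33984375.

-12.33984375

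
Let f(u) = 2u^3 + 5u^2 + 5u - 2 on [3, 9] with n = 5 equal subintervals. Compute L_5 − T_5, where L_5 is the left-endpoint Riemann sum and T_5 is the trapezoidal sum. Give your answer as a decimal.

L_5 = 3560.64.
T_5 = 4637.04.
L_5 − T_5 = -1076.4.

-1076.4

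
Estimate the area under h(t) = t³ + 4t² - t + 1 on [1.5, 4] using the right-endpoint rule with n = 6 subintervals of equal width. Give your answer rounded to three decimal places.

163.647

Δt = (4 − 1.5)/6 = 5/12.
Right endpoints: 23/12, 7/3, 2.75, 19/6, 43/12, 4.
h(23/12) = 35975/1728, h(7/3) = 895/27, h(2.75) = 49.296875, h(19/6) = 15055/216, h(43/12) = 163795/1728, h(4) = 125.
Sum = Δt · [h(23/12) + h(7/3) + h(2.75) + ...].
Sum ≈ 163.647.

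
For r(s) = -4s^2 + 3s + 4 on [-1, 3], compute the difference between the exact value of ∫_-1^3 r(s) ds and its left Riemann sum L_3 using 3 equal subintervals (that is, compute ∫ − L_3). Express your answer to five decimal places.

-8.59259

Exact integral: ∫_-1^3 r(s) ds ≈ -9.3333333.
L_3 ≈ -0.7407407.
Error ≈ -9.3333333 − (-0.7407407) ≈ -8.59259.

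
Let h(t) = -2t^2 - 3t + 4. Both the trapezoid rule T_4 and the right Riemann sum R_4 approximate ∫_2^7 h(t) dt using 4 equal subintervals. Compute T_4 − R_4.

T_4 = -273.4375.
R_4 = -339.0625.
T_4 − R_4 = 65.625.

65.625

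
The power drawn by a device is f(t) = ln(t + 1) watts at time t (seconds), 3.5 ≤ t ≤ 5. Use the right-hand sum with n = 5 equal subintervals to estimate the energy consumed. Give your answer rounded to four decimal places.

2.5249

Δt = (5 − 3.5)/5 = 0.3.
Right endpoints: 3.8, 4.1, 4.4, 4.7, 5.
f(3.8) ≈ 1.5686, f(4.1) ≈ 1.6292, f(4.4) ≈ 1.6864, f(4.7) ≈ 1.7405, f(5) ≈ 1.7918.
Sum = Δt · [f(3.8) + f(4.1) + f(4.4) + f(4.7) + f(5)].
Sum ≈ 2.5249.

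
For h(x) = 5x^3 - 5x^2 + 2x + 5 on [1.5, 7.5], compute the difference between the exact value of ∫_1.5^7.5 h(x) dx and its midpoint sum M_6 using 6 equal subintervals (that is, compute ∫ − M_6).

31.25

Exact integral: ∫_1.5^7.5 h(x) dx = 3335.25.
M_6 = 3304.
Error = 3335.25 − 3304 = 31.25.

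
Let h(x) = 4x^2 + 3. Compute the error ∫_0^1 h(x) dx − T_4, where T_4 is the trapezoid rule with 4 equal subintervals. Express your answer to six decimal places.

Exact integral: ∫_0^1 h(x) dx ≈ 4.33333333.
T_4 = 4.375.
Error ≈ 4.33333333 − 4.375 ≈ -0.041667.

-0.041667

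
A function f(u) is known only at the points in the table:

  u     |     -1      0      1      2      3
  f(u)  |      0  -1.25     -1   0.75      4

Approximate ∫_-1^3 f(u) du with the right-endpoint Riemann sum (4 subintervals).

Δu = 1.
Sum = 1·[(-1.25) + (-1) + 0.75 + 4] = 2.5.

2.5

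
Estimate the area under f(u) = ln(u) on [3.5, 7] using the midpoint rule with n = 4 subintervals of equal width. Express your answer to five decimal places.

5.74123

Δu = (7 − 3.5)/4 = 0.875.
Midpoints: 3.9375, 4.8125, 5.6875, 6.5625.
f(3.9375) ≈ 1.37055, f(4.8125) ≈ 1.57122, f(5.6875) ≈ 1.73827, f(6.5625) ≈ 1.88137.
Sum = Δu · [f(3.9375) + f(4.8125) + f(5.6875) + f(6.5625)].
Sum ≈ 5.74123.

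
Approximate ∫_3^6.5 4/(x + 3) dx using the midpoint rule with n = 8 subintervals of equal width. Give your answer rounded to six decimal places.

Δx = (6.5 − 3)/8 = 0.4375.
Midpoints: 3.21875, 3.65625, 4.09375, 4.53125, 4.96875, 5.40625, 5.84375, 6.28125.
f(3.21875) = 128/199, f(3.65625) = 128/213, f(4.09375) = 128/227, f(4.53125) = 128/241, f(4.96875) = 128/255, f(5.40625) = 128/269, f(5.84375) = 128/283, f(6.28125) = 128/297.
Sum = Δx · [f(3.21875) + f(3.65625) + f(4.09375) + ...].
Sum ≈ 1.837597.

1.837597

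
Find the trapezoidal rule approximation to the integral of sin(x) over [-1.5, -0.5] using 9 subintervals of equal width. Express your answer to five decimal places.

-0.80602

Δx = (-0.5 − (-1.5))/9 = 1/9.
f(-1.5) ≈ -0.99749, f(-25/18) ≈ -0.98350, f(-23/18) ≈ -0.95738, f(-7/6) ≈ -0.91944, f(-19/18) ≈ -0.87017, f(-17/18) ≈ -0.81017, f(-5/6) ≈ -0.74018, f(-13/18) ≈ -0.66105, f(-11/18) ≈ -0.57378, f(-0.5) ≈ -0.47943.
T_9 = (Δx/2)·[f(x_0) + 2f(x_1) + ... + 2f(x_{8}) + f(x_9)].
Sum ≈ -0.80602.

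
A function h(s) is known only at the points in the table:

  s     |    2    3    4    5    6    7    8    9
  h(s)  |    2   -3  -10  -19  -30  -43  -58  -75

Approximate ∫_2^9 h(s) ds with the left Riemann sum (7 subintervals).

Δs = 1.
Sum = 1·[2 + (-3) + (-10) + (-19) + (-30) + (-43) + (-58)] = -161.

-161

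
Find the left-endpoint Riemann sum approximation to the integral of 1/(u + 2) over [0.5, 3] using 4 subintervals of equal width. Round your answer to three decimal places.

Δu = (3 − 0.5)/4 = 0.625.
Left endpoints: 0.5, 1.125, 1.75, 2.375.
f(0.5) = 0.4, f(1.125) = 0.32, f(1.75) = 4/15, f(2.375) = 8/35.
Sum = Δu · [f(0.5) + f(1.125) + f(1.75) + f(2.375)].
Sum ≈ 0.760.

0.760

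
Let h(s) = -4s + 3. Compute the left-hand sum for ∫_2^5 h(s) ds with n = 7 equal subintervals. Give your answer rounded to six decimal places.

-30.428571

Δs = (5 − 2)/7 = 3/7.
Left endpoints: 2, 17/7, 20/7, 23/7, 26/7, 29/7, 32/7.
h(2) = -5, h(17/7) = -47/7, h(20/7) = -59/7, h(23/7) = -71/7, h(26/7) = -83/7, h(29/7) = -95/7, h(32/7) = -107/7.
Sum = Δs · [h(2) + h(17/7) + h(20/7) + ...].
Sum ≈ -30.428571.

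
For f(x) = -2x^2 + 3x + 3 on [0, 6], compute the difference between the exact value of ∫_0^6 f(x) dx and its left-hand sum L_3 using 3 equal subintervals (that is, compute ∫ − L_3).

-46

Exact integral: ∫_0^6 f(x) dx = -72.
L_3 = -26.
Error = -72 − (-26) = -46.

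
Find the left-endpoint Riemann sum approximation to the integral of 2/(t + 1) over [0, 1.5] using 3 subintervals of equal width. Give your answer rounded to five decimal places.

Δt = (1.5 − 0)/3 = 0.5.
Left endpoints: 0, 0.5, 1.
f(0) = 2, f(0.5) = 4/3, f(1) = 1.
Sum = Δt · [f(0) + f(0.5) + f(1)].
Sum ≈ 2.16667.

2.16667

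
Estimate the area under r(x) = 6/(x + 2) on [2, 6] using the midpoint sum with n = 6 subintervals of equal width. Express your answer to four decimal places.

4.1537

Δx = (6 − 2)/6 = 2/3.
Midpoints: 7/3, 3, 11/3, 13/3, 5, 17/3.
r(7/3) = 18/13, r(3) = 1.2, r(11/3) = 18/17, r(13/3) = 18/19, r(5) = 6/7, r(17/3) = 18/23.
Sum = Δx · [r(7/3) + r(3) + r(11/3) + ...].
Sum ≈ 4.1537.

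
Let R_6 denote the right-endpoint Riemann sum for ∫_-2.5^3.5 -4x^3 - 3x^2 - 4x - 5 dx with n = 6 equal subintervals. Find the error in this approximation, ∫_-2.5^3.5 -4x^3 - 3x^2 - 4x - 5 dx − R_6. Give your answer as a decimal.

147

Exact integral: ∫_-2.5^3.5 f(x) dx = -211.5.
R_6 = -358.5.
Error = -211.5 − (-358.5) = 147.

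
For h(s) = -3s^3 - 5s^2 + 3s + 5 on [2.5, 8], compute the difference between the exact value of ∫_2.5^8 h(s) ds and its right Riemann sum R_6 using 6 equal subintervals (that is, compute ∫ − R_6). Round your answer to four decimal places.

847.5427

Exact integral: ∫_2.5^8 h(s) ds ≈ -3755.869792.
R_6 ≈ -4603.412471.
Error ≈ -3755.869792 − (-4603.412471) ≈ 847.5427.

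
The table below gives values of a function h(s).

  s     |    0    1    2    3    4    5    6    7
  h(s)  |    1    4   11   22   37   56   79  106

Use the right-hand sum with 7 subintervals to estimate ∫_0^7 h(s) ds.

315

Δs = 1.
Sum = 1·[4 + 11 + 22 + 37 + 56 + 79 + 106] = 315.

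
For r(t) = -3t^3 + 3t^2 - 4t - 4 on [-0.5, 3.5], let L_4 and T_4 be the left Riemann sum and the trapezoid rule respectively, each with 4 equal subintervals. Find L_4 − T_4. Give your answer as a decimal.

54.5

L_4 = -62.
T_4 = -116.5.
L_4 − T_4 = 54.5.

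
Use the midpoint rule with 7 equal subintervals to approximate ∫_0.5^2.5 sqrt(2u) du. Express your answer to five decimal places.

Δu = (2.5 − 0.5)/7 = 2/7.
Midpoints: 9/14, 13/14, 17/14, 1.5, 25/14, 29/14, 33/14.
f(9/14) ≈ 1.13389, f(13/14) ≈ 1.36277, f(17/14) ≈ 1.55839, f(1.5) ≈ 1.73205, f(25/14) ≈ 1.88982, f(29/14) ≈ 2.03540, f(33/14) ≈ 2.17124.
Sum = Δu · [f(9/14) + f(13/14) + f(17/14) + ...].
Sum ≈ 3.39530.

3.39530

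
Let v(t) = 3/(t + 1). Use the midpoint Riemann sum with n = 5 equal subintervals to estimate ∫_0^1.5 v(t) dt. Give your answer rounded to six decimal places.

Δt = (1.5 − 0)/5 = 0.3.
Midpoints: 0.15, 0.45, 0.75, 1.05, 1.35.
v(0.15) = 60/23, v(0.45) = 60/29, v(0.75) = 12/7, v(1.05) = 60/41, v(1.35) = 60/47.
Sum = Δt · [v(0.15) + v(0.45) + v(0.75) + v(1.05) + v(1.35)].
Sum ≈ 2.739587.

2.739587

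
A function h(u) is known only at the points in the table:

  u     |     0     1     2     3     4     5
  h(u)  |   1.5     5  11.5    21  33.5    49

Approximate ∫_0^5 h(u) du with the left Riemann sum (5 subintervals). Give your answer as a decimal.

72.5

Δu = 1.
Sum = 1·[1.5 + 5 + 11.5 + 21 + 33.5] = 72.5.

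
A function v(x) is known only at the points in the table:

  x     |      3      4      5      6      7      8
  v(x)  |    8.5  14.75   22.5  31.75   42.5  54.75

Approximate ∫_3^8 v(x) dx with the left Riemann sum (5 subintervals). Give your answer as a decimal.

Δx = 1.
Sum = 1·[8.5 + 14.75 + 22.5 + 31.75 + 42.5] = 120.

120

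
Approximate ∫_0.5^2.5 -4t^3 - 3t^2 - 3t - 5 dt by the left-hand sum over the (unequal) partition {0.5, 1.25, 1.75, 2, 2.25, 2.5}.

Subinterval widths: 0.75, 0.5, 0.25, 0.25, 0.25.
Left endpoints: 0.5, 1.25, 1.75, 2, 2.25.
f(0.5) = -7.75, f(1.25) = -21.25, f(1.75) = -40.875, f(2) = -55, f(2.25) = -72.5.
Sum = Σ Δt_i · f(t_i).
Sum = -58.53125.

-58.53125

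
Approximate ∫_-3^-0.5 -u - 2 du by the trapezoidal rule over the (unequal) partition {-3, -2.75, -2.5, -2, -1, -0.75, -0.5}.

Subinterval widths: 0.25, 0.25, 0.5, 1, 0.25, 0.25.
f(-3) = 1, f(-2.75) = 0.75, f(-2.5) = 0.5, f(-2) = 0, f(-1) = -1, f(-0.75) = -1.25, f(-0.5) = -1.5.
On each subinterval the trapezoid contributes (Δu_i/2)·[f(u_{i-1}) + f(u_i)].
Sum = -0.625.

-0.625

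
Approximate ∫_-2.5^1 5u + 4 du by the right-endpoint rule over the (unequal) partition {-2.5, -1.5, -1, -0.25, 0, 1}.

Subinterval widths: 1, 0.5, 0.75, 0.25, 1.
Right endpoints: -1.5, -1, -0.25, 0, 1.
f(-1.5) = -3.5, f(-1) = -1, f(-0.25) = 2.75, f(0) = 4, f(1) = 9.
Sum = Σ Δu_i · f(u_i).
Sum = 8.0625.

8.0625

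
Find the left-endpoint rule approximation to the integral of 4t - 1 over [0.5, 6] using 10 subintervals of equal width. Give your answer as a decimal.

Δt = (6 − 0.5)/10 = 0.55.
Left endpoints: 0.5, 1.05, 1.6, 2.15, 2.7, 3.25, 3.8, 4.35, 4.9, 5.45.
f(0.5) = 1, f(1.05) = 3.2, f(1.6) = 5.4, f(2.15) = 7.6, f(2.7) = 9.8, f(3.25) = 12, f(3.8) = 14.2, f(4.35) = 16.4, f(4.9) = 18.6, f(5.45) = 20.8.
Sum = Δt · [f(0.5) + f(1.05) + f(1.6) + ...].
Sum = 59.95.

59.95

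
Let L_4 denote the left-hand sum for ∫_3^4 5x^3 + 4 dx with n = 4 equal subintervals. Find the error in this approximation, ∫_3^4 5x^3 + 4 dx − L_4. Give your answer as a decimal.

Exact integral: ∫_3^4 f(x) dx = 222.75.
L_4 = 200.171875.
Error = 222.75 − 200.171875 = 22.578125.

22.578125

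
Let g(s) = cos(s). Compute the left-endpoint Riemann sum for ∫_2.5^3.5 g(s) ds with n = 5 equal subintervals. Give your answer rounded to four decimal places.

-0.9326

Δs = (3.5 − 2.5)/5 = 0.2.
Left endpoints: 2.5, 2.7, 2.9, 3.1, 3.3.
g(2.5) ≈ -0.8011, g(2.7) ≈ -0.9041, g(2.9) ≈ -0.9710, g(3.1) ≈ -0.9991, g(3.3) ≈ -0.9875.
Sum = Δs · [g(2.5) + g(2.7) + g(2.9) + g(3.1) + g(3.3)].
Sum ≈ -0.9326.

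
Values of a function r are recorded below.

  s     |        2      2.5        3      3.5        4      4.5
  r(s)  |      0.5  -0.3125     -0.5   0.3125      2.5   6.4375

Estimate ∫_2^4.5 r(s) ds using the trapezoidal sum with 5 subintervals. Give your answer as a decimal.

2.734375

Δs = 0.5.
T_5 = (0.5/2)·[0.5 + 2·(-0.3125) + 2·(-0.5) + 2·0.3125 + 2·2.5 + 6.4375] = 2.734375.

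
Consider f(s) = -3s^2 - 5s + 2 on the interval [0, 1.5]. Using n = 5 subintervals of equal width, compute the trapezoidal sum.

-6.0675

Δs = (1.5 − 0)/5 = 0.3.
f(0) = 2, f(0.3) = 0.23, f(0.6) = -2.08, f(0.9) = -4.93, f(1.2) = -8.32, f(1.5) = -12.25.
T_5 = (Δs/2)·[f(s_0) + 2f(s_1) + ... + 2f(s_{4}) + f(s_5)].
Sum = -6.0675.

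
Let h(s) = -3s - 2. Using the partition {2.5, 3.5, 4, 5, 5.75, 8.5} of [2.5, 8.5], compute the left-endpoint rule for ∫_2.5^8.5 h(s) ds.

Subinterval widths: 1, 0.5, 1, 0.75, 2.75.
Left endpoints: 2.5, 3.5, 4, 5, 5.75.
h(2.5) = -9.5, h(3.5) = -12.5, h(4) = -14, h(5) = -17, h(5.75) = -19.25.
Sum = Σ Δs_i · h(s_i).
Sum = -95.4375.

-95.4375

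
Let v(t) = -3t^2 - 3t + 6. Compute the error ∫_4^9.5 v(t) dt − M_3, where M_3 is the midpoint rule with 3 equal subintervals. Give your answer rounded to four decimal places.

Exact integral: ∫_4^9.5 v(t) dt = -871.75.
M_3 ≈ -867.128472.
Error ≈ -871.75 − (-867.128472) ≈ -4.6215.

-4.6215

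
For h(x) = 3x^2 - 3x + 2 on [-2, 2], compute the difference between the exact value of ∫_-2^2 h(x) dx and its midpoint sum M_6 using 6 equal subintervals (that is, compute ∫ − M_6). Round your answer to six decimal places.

Exact integral: ∫_-2^2 h(x) dx = 24.
M_6 ≈ 23.55555556.
Error ≈ 24 − 23.55555556 ≈ 0.444444.

0.444444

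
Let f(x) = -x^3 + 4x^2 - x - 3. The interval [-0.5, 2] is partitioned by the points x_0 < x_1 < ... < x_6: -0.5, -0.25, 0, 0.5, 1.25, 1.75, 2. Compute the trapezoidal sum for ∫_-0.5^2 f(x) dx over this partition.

-2.3515625

Subinterval widths: 0.25, 0.25, 0.5, 0.75, 0.5, 0.25.
f(-0.5) = -1.375, f(-0.25) = -2.484375, f(0) = -3, f(0.5) = -2.625, f(1.25) = 0.046875, f(1.75) = 2.140625, f(2) = 3.
On each subinterval the trapezoid contributes (Δx_i/2)·[f(x_{i-1}) + f(x_i)].
Sum = -2.3515625.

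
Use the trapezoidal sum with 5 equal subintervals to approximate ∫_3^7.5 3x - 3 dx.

Δx = (7.5 − 3)/5 = 0.9.
f(3) = 6, f(3.9) = 8.7, f(4.8) = 11.4, f(5.7) = 14.1, f(6.6) = 16.8, f(7.5) = 19.5.
T_5 = (Δx/2)·[f(x_0) + 2f(x_1) + ... + 2f(x_{4}) + f(x_5)].
Sum = 57.375.

57.375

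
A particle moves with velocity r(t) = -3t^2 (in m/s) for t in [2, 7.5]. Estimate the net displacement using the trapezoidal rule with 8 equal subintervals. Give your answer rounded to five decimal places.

-415.17480

Δt = (7.5 − 2)/8 = 0.6875.
r(2) = -12, r(2.6875) = -21.66796875, r(3.375) = -34.171875, r(4.0625) = -49.51171875, r(4.75) = -67.6875, r(5.4375) = -88.69921875, r(6.125) = -112.546875, r(6.8125) = -139.23046875, r(7.5) = -168.75.
T_8 = (Δt/2)·[r(t_0) + 2r(t_1) + ... + 2r(t_{7}) + r(t_8)].
Sum ≈ -415.17480.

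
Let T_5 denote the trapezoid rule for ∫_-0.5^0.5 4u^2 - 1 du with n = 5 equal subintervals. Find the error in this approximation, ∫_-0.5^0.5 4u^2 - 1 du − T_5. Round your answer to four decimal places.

Exact integral: ∫_-0.5^0.5 f(u) du ≈ -0.666667.
T_5 = -0.64.
Error ≈ -0.666667 − (-0.64) ≈ -0.0267.

-0.0267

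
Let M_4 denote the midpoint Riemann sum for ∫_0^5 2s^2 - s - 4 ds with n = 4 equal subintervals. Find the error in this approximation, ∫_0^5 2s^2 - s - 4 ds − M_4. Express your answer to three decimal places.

1.302

Exact integral: ∫_0^5 f(s) ds ≈ 50.83333.
M_4 = 49.53125.
Error ≈ 50.83333 − 49.53125 ≈ 1.302.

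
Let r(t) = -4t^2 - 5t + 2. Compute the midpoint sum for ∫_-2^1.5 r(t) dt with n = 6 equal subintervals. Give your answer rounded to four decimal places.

Δt = (1.5 − (-2))/6 = 7/12.
Midpoints: -41/24, -1.125, -13/24, 1/24, 0.625, 29/24.
r(-41/24) = -163/144, r(-1.125) = 2.5625, r(-13/24) = 509/144, r(1/24) = 257/144, r(0.625) = -2.6875, r(29/24) = -1423/144.
Sum = Δt · [r(-41/24) + r(-1.125) + r(-13/24) + ...].
Sum ≈ -3.3947.

-3.3947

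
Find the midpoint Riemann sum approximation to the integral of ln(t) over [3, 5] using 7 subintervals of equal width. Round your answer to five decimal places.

Δt = (5 − 3)/7 = 2/7.
Midpoints: 22/7, 24/7, 26/7, 4, 30/7, 32/7, 34/7.
f(22/7) ≈ 1.14513, f(24/7) ≈ 1.23214, f(26/7) ≈ 1.31219, f(4) ≈ 1.38629, f(30/7) ≈ 1.45529, f(32/7) ≈ 1.51983, f(34/7) ≈ 1.58045.
Sum = Δt · [f(22/7) + f(24/7) + f(26/7) + ...].
Sum ≈ 2.75181.

2.75181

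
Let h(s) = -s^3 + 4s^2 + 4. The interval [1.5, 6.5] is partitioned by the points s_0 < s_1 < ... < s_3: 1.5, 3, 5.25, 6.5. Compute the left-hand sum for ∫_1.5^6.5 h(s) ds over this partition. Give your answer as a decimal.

Subinterval widths: 1.5, 2.25, 1.25.
Left endpoints: 1.5, 3, 5.25.
h(1.5) = 9.625, h(3) = 13, h(5.25) = -30.453125.
Sum = Σ Δs_i · h(s_i).
Sum = 5.62109375.

5.62109375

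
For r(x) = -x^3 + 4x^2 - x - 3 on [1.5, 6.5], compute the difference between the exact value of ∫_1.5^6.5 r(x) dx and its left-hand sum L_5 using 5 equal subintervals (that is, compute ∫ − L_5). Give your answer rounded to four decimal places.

-51.4583

Exact integral: ∫_1.5^6.5 r(x) dx ≈ -118.333333.
L_5 = -66.875.
Error ≈ -118.333333 − (-66.875) ≈ -51.4583.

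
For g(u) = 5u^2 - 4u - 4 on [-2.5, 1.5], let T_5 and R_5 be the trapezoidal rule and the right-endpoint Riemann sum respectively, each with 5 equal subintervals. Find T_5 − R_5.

14.4

T_5 = 25.8.
R_5 = 11.4.
T_5 − R_5 = 14.4.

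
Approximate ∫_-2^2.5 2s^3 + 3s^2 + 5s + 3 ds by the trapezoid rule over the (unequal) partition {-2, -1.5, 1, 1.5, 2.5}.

60.75

Subinterval widths: 0.5, 2.5, 0.5, 1.
f(-2) = -11, f(-1.5) = -4.5, f(1) = 13, f(1.5) = 24, f(2.5) = 65.5.
On each subinterval the trapezoid contributes (Δs_i/2)·[f(s_{i-1}) + f(s_i)].
Sum = 60.75.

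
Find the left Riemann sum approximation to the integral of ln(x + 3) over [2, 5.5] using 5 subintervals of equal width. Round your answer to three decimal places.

6.454

Δx = (5.5 − 2)/5 = 0.7.
Left endpoints: 2, 2.7, 3.4, 4.1, 4.8.
f(2) ≈ 1.609, f(2.7) ≈ 1.740, f(3.4) ≈ 1.856, f(4.1) ≈ 1.960, f(4.8) ≈ 2.054.
Sum = Δx · [f(2) + f(2.7) + f(3.4) + f(4.1) + f(4.8)].
Sum ≈ 6.454.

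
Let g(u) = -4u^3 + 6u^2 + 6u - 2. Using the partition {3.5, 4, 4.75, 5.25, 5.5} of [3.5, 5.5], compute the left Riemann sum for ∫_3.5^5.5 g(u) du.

-372.390625

Subinterval widths: 0.5, 0.75, 0.5, 0.25.
Left endpoints: 3.5, 4, 4.75, 5.25.
g(3.5) = -79, g(4) = -138, g(4.75) = -266.8125, g(5.25) = -383.9375.
Sum = Σ Δu_i · g(u_i).
Sum = -372.390625.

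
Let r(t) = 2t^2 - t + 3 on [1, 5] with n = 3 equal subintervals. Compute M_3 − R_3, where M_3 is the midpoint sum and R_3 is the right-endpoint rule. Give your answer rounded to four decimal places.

M_3 ≈ 81.481481.
R_3 ≈ 114.370370.
M_3 − R_3 ≈ -32.8889.

-32.8889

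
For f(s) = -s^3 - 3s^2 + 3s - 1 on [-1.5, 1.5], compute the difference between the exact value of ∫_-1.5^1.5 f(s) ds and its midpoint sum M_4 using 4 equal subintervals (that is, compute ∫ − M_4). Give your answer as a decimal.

Exact integral: ∫_-1.5^1.5 f(s) ds = -9.75.
M_4 = -9.328125.
Error = -9.75 − (-9.328125) = -0.421875.

-0.421875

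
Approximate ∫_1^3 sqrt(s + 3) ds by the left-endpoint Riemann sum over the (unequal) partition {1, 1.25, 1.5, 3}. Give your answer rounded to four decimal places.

Subinterval widths: 0.25, 0.25, 1.5.
Left endpoints: 1, 1.25, 1.5.
f(1) ≈ 2.0000, f(1.25) ≈ 2.0616, f(1.5) ≈ 2.1213.
Sum = Σ Δs_i · f(s_i).
Sum ≈ 4.1974.

4.1974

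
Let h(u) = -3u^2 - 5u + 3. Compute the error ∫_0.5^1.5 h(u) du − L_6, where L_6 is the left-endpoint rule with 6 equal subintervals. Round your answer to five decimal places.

-0.90278

Exact integral: ∫_0.5^1.5 h(u) du = -5.25.
L_6 ≈ -4.3472222.
Error ≈ -5.25 − (-4.3472222) ≈ -0.90278.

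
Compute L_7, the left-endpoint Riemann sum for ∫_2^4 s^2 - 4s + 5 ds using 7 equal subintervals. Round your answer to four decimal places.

4.1224

Δs = (4 − 2)/7 = 2/7.
Left endpoints: 2, 16/7, 18/7, 20/7, 22/7, 24/7, 26/7.
f(2) = 1, f(16/7) = 53/49, f(18/7) = 65/49, f(20/7) = 85/49, f(22/7) = 113/49, f(24/7) = 149/49, f(26/7) = 193/49.
Sum = Δs · [f(2) + f(16/7) + f(18/7) + ...].
Sum ≈ 4.1224.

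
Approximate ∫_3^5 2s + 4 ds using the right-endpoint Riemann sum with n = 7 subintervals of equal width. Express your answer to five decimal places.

24.57143

Δs = (5 − 3)/7 = 2/7.
Right endpoints: 23/7, 25/7, 27/7, 29/7, 31/7, 33/7, 5.
f(23/7) = 74/7, f(25/7) = 78/7, f(27/7) = 82/7, f(29/7) = 86/7, f(31/7) = 90/7, f(33/7) = 94/7, f(5) = 14.
Sum = Δs · [f(23/7) + f(25/7) + f(27/7) + ...].
Sum ≈ 24.57143.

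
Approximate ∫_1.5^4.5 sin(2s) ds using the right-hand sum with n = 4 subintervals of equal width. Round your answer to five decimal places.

Δs = (4.5 − 1.5)/4 = 0.75.
Right endpoints: 2.25, 3, 3.75, 4.5.
f(2.25) ≈ -0.97753, f(3) ≈ -0.27942, f(3.75) ≈ 0.93800, f(4.5) ≈ 0.41212.
Sum = Δs · [f(2.25) + f(3) + f(3.75) + f(4.5)].
Sum ≈ 0.06988.

0.06988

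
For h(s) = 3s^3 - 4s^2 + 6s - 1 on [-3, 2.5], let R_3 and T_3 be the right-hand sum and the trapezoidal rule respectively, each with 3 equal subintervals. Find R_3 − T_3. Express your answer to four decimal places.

157.5521

R_3 ≈ 36.259259.
T_3 ≈ -121.292824.
R_3 − T_3 ≈ 157.5521.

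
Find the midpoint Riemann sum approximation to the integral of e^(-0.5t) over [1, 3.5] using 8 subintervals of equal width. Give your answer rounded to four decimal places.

0.8646

Δt = (3.5 − 1)/8 = 0.3125.
Midpoints: 1.15625, 1.46875, 1.78125, 2.09375, 2.40625, 2.71875, 3.03125, 3.34375.
f(1.15625) ≈ 0.5609, f(1.46875) ≈ 0.4798, f(1.78125) ≈ 0.4104, f(2.09375) ≈ 0.3510, f(2.40625) ≈ 0.3003, f(2.71875) ≈ 0.2568, f(3.03125) ≈ 0.2197, f(3.34375) ≈ 0.1879.
Sum = Δt · [f(1.15625) + f(1.46875) + f(1.78125) + ...].
Sum ≈ 0.8646.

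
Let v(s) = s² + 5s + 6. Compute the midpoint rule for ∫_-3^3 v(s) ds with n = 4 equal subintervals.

52.875

Δs = (3 − (-3))/4 = 1.5.
Midpoints: -2.25, -0.75, 0.75, 2.25.
v(-2.25) = -0.1875, v(-0.75) = 2.8125, v(0.75) = 10.3125, v(2.25) = 22.3125.
Sum = Δs · [v(-2.25) + v(-0.75) + v(0.75) + v(2.25)].
Sum = 52.875.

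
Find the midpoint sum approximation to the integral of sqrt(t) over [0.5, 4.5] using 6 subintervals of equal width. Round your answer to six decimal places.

6.136598

Δt = (4.5 − 0.5)/6 = 2/3.
Midpoints: 5/6, 1.5, 13/6, 17/6, 3.5, 25/6.
f(5/6) ≈ 0.912871, f(1.5) ≈ 1.224745, f(13/6) ≈ 1.471960, f(17/6) ≈ 1.683251, f(3.5) ≈ 1.870829, f(25/6) ≈ 2.041241.
Sum = Δt · [f(5/6) + f(1.5) + f(13/6) + ...].
Sum ≈ 6.136598.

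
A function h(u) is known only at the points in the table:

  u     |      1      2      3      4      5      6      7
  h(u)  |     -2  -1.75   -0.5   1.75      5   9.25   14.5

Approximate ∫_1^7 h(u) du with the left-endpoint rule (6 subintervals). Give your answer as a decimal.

11.75

Δu = 1.
Sum = 1·[(-2) + (-1.75) + (-0.5) + 1.75 + 5 + 9.25] = 11.75.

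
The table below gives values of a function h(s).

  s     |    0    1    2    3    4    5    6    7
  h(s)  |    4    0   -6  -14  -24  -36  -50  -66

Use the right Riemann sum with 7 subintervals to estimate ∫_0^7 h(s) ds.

Δs = 1.
Sum = 1·[0 + (-6) + (-14) + (-24) + (-36) + (-50) + (-66)] = -196.

-196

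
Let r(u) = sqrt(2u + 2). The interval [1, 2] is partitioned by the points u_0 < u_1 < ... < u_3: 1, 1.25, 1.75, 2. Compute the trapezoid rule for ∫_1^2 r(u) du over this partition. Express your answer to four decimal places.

2.2311

Subinterval widths: 0.25, 0.5, 0.25.
r(1) ≈ 2.0000, r(1.25) ≈ 2.1213, r(1.75) ≈ 2.3452, r(2) ≈ 2.4495.
On each subinterval the trapezoid contributes (Δu_i/2)·[r(u_{i-1}) + r(u_i)].
Sum ≈ 2.2311.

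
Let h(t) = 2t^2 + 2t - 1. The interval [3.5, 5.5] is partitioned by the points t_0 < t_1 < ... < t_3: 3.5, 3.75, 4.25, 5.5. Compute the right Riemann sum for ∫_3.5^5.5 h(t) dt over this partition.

118.59375

Subinterval widths: 0.25, 0.5, 1.25.
Right endpoints: 3.75, 4.25, 5.5.
h(3.75) = 34.625, h(4.25) = 43.625, h(5.5) = 70.5.
Sum = Σ Δt_i · h(t_i).
Sum = 118.59375.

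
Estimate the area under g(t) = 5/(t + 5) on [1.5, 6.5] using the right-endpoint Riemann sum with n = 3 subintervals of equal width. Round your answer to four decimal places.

Δt = (6.5 − 1.5)/3 = 5/3.
Right endpoints: 19/6, 29/6, 6.5.
g(19/6) = 30/49, g(29/6) = 30/59, g(6.5) = 10/23.
Sum = Δt · [g(19/6) + g(29/6) + g(6.5)].
Sum ≈ 2.5925.

2.5925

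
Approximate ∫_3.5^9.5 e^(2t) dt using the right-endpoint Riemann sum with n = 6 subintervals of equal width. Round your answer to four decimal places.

Δt = (9.5 − 3.5)/6 = 1.
Right endpoints: 4.5, 5.5, 6.5, 7.5, 8.5, 9.5.
f(4.5) ≈ 8103.0839, f(5.5) ≈ 59874.1417, f(6.5) ≈ 442413.3920, f(7.5) ≈ 3269017.3725, f(8.5) ≈ 24154952.7536, f(9.5) ≈ 178482300.9632.
Sum = Δt · [f(4.5) + f(5.5) + f(6.5) + ...].
Sum ≈ 206416661.7069.

206416661.7069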